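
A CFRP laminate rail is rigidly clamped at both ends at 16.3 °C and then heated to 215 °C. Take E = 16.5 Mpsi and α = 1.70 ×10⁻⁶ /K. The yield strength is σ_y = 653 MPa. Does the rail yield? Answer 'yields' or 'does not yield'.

E = 16.5 Mpsi = 113.8 GPa.
ΔT = 198.7 K. Constrained thermal stress σ = E·α·ΔT = 113.8×10³ MPa × 1.70×10⁻⁶ × 198.7 = 38.4 MPa (compressive).
Compare to σ_y = 653 MPa: σ < σ_y, so it does not yield.

does not yield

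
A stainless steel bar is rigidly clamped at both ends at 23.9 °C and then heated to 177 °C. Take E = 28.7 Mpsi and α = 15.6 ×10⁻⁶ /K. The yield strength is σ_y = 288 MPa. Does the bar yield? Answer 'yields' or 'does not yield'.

yields

E = 28.7 Mpsi = 197.9 GPa.
ΔT = 153.1 K. Constrained thermal stress σ = E·α·ΔT = 197.9×10³ MPa × 15.6×10⁻⁶ × 153.1 = 473 MPa (compressive).
Compare to σ_y = 288 MPa: σ ≥ σ_y, so it yields.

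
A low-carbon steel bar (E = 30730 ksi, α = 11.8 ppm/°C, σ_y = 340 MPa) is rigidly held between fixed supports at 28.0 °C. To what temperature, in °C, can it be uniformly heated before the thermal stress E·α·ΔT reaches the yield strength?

E = 30730 ksi = 211.9 GPa.
E·α·ΔT = 340.0 MPa ⇒ ΔT = 340.0 / (211.9×10³ × 11.8×10⁻⁶) = 136.0 K.
T = 28.0 + 136.0 = 164.0 °C.

164 °C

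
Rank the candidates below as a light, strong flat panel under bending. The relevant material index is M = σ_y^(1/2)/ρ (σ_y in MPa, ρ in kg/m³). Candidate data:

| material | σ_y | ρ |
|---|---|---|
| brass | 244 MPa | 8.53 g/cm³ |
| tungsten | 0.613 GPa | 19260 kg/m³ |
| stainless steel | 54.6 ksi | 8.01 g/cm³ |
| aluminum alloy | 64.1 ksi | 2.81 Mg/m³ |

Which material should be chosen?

aluminum alloy

Convert each candidate to consistent units, then evaluate M:
  brass: σ_y = 244.0 MPa, ρ = 8530 kg/m³
  tungsten: σ_y = 613.0 MPa, ρ = 19260 kg/m³
  stainless steel: σ_y = 376.5 MPa, ρ = 8010 kg/m³
  aluminum alloy: σ_y = 442.0 MPa, ρ = 2810 kg/m³
  aluminum alloy: M = 7.48×10⁻³
  stainless steel: M = 2.42×10⁻³
  brass: M = 1.83×10⁻³
  tungsten: M = 1.29×10⁻³
Aluminum alloy has the largest M.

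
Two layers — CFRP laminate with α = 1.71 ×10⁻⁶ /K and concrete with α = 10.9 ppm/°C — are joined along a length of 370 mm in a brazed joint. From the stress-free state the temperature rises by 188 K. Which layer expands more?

concrete

α(CFRP laminate) = 1.71×10⁻⁶/K vs α(concrete) = 10.9×10⁻⁶/K.
Higher α expands more for the same ΔT: concrete.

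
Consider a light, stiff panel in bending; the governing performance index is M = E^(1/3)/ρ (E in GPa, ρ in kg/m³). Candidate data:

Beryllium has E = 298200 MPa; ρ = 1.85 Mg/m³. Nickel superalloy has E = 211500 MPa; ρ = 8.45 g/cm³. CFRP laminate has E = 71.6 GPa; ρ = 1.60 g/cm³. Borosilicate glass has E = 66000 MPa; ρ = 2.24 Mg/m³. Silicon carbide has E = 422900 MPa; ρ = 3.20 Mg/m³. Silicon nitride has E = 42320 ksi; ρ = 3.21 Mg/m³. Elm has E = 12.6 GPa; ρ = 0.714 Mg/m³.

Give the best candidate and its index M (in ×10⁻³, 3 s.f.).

Putting every candidate on a common basis:
  beryllium: E = 298.2 GPa, ρ = 1850 kg/m³
  nickel superalloy: E = 211.5 GPa, ρ = 8450 kg/m³
  CFRP laminate: E = 71.60 GPa, ρ = 1600 kg/m³
  borosilicate glass: E = 66.00 GPa, ρ = 2240 kg/m³
  silicon carbide: E = 422.9 GPa, ρ = 3200 kg/m³
  silicon nitride: E = 291.8 GPa, ρ = 3210 kg/m³
  elm: E = 12.60 GPa, ρ = 714.0 kg/m³
  beryllium: M = 3.61×10⁻³
  elm: M = 3.26×10⁻³
  CFRP laminate: M = 2.60×10⁻³
  silicon carbide: M = 2.35×10⁻³
  silicon nitride: M = 2.07×10⁻³
  borosilicate glass: M = 1.80×10⁻³
  nickel superalloy: M = 0.705×10⁻³
Beryllium has the largest M.

beryllium, M = 3.61×10⁻³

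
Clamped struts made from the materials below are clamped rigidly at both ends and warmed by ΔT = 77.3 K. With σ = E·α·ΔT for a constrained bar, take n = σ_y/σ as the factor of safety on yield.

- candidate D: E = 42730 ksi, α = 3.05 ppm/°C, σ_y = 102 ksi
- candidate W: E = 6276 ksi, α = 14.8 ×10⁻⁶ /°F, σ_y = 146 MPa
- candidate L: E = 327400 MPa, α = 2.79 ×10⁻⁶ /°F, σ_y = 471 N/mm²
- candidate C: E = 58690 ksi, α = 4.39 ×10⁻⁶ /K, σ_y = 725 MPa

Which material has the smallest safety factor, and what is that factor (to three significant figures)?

candidate W, n = 1.64

In consistent units (E in GPa, α in ×10⁻⁶/K, σ_y in MPa):
  candidate D: E = 294.6, α = 3.05, σ_y = 703.3 → σ = 69.5 MPa, n = 10.1
  candidate W: E = 43.27, α = 26.6, σ_y = 146.0 → σ = 89.1 MPa, n = 1.64
  candidate L: E = 327.4, α = 5.02, σ_y = 471.0 → σ = 127 MPa, n = 3.71
  candidate C: E = 404.7, α = 4.39, σ_y = 725.0 → σ = 137 MPa, n = 5.28
Smallest n: candidate W with n = 1.64.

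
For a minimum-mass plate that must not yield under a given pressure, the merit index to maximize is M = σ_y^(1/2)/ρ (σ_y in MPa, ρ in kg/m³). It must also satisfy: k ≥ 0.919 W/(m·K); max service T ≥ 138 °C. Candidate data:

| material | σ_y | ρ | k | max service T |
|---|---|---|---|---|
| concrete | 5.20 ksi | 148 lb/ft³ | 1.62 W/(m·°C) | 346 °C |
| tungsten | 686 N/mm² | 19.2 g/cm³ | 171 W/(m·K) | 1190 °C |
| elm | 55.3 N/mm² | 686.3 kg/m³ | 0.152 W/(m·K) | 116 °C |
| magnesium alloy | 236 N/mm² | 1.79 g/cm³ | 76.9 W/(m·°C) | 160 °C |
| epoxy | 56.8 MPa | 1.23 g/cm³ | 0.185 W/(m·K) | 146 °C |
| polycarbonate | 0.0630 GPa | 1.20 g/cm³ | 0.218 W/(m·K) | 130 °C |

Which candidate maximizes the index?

magnesium alloy

Screen on constraints: k ≥ 0.919 W/(m·K); max service T ≥ 138 °C. Survivors: concrete, tungsten, magnesium alloy.
Normalizing units and computing the index:
  concrete: σ_y = 35.85 MPa, ρ = 2371 kg/m³
  tungsten: σ_y = 686.0 MPa, ρ = 19200 kg/m³
  magnesium alloy: σ_y = 236.0 MPa, ρ = 1790 kg/m³
  magnesium alloy: M = 8.58×10⁻³
  concrete: M = 2.53×10⁻³
  tungsten: M = 1.36×10⁻³
Magnesium alloy has the largest M.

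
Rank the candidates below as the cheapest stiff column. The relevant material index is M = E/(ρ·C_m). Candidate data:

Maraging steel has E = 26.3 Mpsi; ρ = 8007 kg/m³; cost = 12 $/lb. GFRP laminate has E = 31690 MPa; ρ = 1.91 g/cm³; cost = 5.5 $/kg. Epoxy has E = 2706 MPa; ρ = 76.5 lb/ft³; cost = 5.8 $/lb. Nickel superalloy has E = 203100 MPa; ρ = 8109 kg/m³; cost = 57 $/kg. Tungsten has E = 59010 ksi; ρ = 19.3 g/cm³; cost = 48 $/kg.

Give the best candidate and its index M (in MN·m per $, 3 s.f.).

GFRP laminate, M = 3.02 MN·m per $

Normalizing units and computing the index:
  maraging steel: E = 181.3 GPa, ρ = 8007 kg/m³, cost = 26.46 $/kg
  GFRP laminate: E = 31.69 GPa, ρ = 1910 kg/m³, cost = 5.500 $/kg
  epoxy: E = 2.706 GPa, ρ = 1225 kg/m³, cost = 12.79 $/kg
  nickel superalloy: E = 203.1 GPa, ρ = 8109 kg/m³, cost = 57.00 $/kg
  tungsten: E = 406.9 GPa, ρ = 19300 kg/m³, cost = 48.00 $/kg
  GFRP laminate: M = 3.02 MN·m per $
  maraging steel: M = 0.856 MN·m per $
  nickel superalloy: M = 0.439 MN·m per $
  tungsten: M = 0.439 MN·m per $
  epoxy: M = 0.173 MN·m per $
The maximum is for GFRP laminate.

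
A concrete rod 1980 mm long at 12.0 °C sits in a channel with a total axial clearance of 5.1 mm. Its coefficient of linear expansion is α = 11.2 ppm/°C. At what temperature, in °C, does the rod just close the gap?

α·L₀·ΔT = 5.1 mm ⇒ ΔT = 5.1 / (11.2×10⁻⁶ × 1980.0) = 230.0 K.
T = 12.0 + 230.0 = 242.0 °C.

242 °C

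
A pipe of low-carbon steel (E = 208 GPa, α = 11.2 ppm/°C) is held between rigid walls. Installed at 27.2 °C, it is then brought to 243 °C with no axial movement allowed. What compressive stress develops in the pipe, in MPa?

503 MPa

ΔT = 215.8 K. Constrained thermal stress σ = E·α·ΔT = 208.0×10³ MPa × 11.2×10⁻⁶ × 215.8 = 503 MPa (compressive).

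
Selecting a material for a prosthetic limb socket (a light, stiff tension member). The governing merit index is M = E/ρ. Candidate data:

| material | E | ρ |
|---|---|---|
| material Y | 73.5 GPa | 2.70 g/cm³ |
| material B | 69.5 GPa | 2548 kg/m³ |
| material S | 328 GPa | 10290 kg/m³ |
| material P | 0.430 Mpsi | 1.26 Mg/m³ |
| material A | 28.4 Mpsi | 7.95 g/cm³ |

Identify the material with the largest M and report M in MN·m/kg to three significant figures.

material S, M = 31.9 MN·m/kg

Normalizing units and computing the index:
  material Y: E = 73.50 GPa, ρ = 2700 kg/m³
  material B: E = 69.50 GPa, ρ = 2548 kg/m³
  material S: E = 328.0 GPa, ρ = 10290 kg/m³
  material P: E = 2.965 GPa, ρ = 1260 kg/m³
  material A: E = 195.8 GPa, ρ = 7950 kg/m³
  material S: M = 31.9 MN·m/kg
  material B: M = 27.3 MN·m/kg
  material Y: M = 27.2 MN·m/kg
  material A: M = 24.6 MN·m/kg
  material P: M = 2.35 MN·m/kg
Highest index: material S.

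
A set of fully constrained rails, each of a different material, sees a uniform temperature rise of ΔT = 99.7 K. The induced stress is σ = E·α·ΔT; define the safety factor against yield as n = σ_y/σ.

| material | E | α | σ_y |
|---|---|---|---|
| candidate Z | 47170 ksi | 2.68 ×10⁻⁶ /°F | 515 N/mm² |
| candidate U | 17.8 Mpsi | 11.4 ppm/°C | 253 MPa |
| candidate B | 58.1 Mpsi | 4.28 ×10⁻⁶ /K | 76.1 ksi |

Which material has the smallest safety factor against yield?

candidate U

With everything in SI (GPa, ×10⁻⁶/K, MPa):
  candidate Z: E = 325.2, α = 4.82, σ_y = 515.0 → σ = 156 MPa, n = 3.29
  candidate U: E = 122.7, α = 11.4, σ_y = 253.0 → σ = 139 MPa, n = 1.81
  candidate B: E = 400.6, α = 4.28, σ_y = 524.7 → σ = 171 MPa, n = 3.07
The minimum is candidate U at n = 1.81.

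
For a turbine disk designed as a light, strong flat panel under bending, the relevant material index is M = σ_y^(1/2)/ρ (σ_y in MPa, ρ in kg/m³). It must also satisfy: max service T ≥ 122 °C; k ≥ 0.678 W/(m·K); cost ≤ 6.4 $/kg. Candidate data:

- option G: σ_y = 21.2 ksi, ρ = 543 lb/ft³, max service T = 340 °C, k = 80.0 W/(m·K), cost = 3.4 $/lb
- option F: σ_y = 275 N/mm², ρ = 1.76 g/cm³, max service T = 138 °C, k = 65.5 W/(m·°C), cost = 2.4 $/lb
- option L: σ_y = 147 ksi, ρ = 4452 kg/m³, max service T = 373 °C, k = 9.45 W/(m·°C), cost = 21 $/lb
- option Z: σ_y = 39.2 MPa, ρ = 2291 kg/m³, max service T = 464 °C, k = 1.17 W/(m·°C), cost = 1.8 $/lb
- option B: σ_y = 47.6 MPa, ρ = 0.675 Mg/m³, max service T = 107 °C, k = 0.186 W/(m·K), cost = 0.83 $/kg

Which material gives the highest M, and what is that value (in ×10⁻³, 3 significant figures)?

Screen on constraints: max service T ≥ 122 °C; k ≥ 0.678 W/(m·K); cost ≤ 6.4 $/kg. Survivors: option F, option Z.
In SI units:
  option F: σ_y = 275.0 MPa, ρ = 1760 kg/m³
  option Z: σ_y = 39.20 MPa, ρ = 2291 kg/m³
  option F: M = 9.42×10⁻³
  option Z: M = 2.73×10⁻³
The maximum is for option F.

option F, M = 9.42×10⁻³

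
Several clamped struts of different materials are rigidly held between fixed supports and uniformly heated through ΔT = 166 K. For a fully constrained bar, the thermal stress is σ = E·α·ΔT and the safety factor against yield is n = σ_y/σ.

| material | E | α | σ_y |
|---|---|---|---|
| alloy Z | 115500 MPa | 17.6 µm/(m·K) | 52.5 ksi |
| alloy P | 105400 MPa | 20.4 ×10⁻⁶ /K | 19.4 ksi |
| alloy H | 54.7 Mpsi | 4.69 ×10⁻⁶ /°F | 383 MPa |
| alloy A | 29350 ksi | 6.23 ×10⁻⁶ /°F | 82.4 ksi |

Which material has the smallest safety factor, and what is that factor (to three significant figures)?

alloy P, n = 0.375

Converting E to GPa, α to ×10⁻⁶/K, σ_y to MPa, then σ and n for each:
  alloy Z: E = 115.5, α = 17.6, σ_y = 362.0 → σ = 337 MPa, n = 1.07
  alloy P: E = 105.4, α = 20.4, σ_y = 133.8 → σ = 357 MPa, n = 0.375
  alloy H: E = 377.1, α = 8.44, σ_y = 383.0 → σ = 529 MPa, n = 0.725
  alloy A: E = 202.4, α = 11.2, σ_y = 568.1 → σ = 377 MPa, n = 1.51
Alloy P has the lowest safety factor, n = 0.375.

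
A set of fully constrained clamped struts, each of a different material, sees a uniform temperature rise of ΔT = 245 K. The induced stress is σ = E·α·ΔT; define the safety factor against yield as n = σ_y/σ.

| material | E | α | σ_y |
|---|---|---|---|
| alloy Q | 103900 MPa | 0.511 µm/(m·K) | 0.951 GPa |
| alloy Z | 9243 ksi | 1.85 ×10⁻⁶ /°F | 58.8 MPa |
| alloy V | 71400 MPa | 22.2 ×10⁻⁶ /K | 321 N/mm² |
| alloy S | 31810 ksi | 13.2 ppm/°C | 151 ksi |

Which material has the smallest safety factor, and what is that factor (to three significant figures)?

In consistent units (E in GPa, α in ×10⁻⁶/K, σ_y in MPa):
  alloy Q: E = 103.9, α = 0.511, σ_y = 951.0 → σ = 13.0 MPa, n = 73.1
  alloy Z: E = 63.73, α = 3.33, σ_y = 58.80 → σ = 52.0 MPa, n = 1.13
  alloy V: E = 71.40, α = 22.2, σ_y = 321.0 → σ = 388 MPa, n = 0.827
  alloy S: E = 219.3, α = 13.2, σ_y = 1041 → σ = 709 MPa, n = 1.47
Smallest n: alloy V with n = 0.827.

alloy V, n = 0.827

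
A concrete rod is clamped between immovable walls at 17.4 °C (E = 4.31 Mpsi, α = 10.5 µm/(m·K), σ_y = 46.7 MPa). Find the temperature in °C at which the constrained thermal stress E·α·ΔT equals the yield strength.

167 °C

E = 4.31 Mpsi = 29.72 GPa.
E·α·ΔT = 46.70 MPa ⇒ ΔT = 46.70 / (29.72×10³ × 10.5×10⁻⁶) = 149.7 K.
T = 17.4 + 149.7 = 167.1 °C.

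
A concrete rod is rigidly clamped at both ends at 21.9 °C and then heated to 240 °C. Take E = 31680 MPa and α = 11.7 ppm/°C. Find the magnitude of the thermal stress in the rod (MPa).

E = 31680 MPa = 31.68 GPa.
ΔT = 218.1 K. Constrained thermal stress σ = E·α·ΔT = 31.68×10³ MPa × 11.7×10⁻⁶ × 218.1 = 80.8 MPa (compressive).

80.8 MPa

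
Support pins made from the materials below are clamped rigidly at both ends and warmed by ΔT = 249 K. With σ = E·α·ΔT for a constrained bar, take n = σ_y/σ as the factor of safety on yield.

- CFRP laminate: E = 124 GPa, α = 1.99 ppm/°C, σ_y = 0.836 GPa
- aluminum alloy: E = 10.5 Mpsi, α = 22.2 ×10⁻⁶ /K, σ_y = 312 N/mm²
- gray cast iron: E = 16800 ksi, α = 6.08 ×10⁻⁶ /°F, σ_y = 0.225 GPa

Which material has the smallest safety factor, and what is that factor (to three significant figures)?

With everything in SI (GPa, ×10⁻⁶/K, MPa):
  CFRP laminate: E = 124.0, α = 1.99, σ_y = 836.0 → σ = 61.4 MPa, n = 13.6
  aluminum alloy: E = 72.39, α = 22.2, σ_y = 312.0 → σ = 400 MPa, n = 0.780
  gray cast iron: E = 115.8, α = 10.9, σ_y = 225.0 → σ = 316 MPa, n = 0.713
Gray cast iron has the lowest safety factor, n = 0.713.

gray cast iron, n = 0.713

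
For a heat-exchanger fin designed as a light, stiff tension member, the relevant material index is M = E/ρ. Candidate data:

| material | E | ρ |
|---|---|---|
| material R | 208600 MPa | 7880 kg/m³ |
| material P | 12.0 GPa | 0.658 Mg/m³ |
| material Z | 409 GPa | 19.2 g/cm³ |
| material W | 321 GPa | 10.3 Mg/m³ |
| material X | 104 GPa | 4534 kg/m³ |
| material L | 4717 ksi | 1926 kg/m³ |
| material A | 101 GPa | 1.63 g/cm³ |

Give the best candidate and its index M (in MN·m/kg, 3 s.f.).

Normalizing units and computing the index:
  material R: E = 208.6 GPa, ρ = 7880 kg/m³
  material P: E = 12.00 GPa, ρ = 658.0 kg/m³
  material Z: E = 409.0 GPa, ρ = 19200 kg/m³
  material W: E = 321.0 GPa, ρ = 10300 kg/m³
  material X: E = 104.0 GPa, ρ = 4534 kg/m³
  material L: E = 32.52 GPa, ρ = 1926 kg/m³
  material A: E = 101.0 GPa, ρ = 1630 kg/m³
  material A: M = 62.0 MN·m/kg
  material W: M = 31.2 MN·m/kg
  material R: M = 26.5 MN·m/kg
  material X: M = 22.9 MN·m/kg
  material Z: M = 21.3 MN·m/kg
  material P: M = 18.2 MN·m/kg
  material L: M = 16.9 MN·m/kg
Material A has the largest M.

material A, M = 62.0 MN·m/kg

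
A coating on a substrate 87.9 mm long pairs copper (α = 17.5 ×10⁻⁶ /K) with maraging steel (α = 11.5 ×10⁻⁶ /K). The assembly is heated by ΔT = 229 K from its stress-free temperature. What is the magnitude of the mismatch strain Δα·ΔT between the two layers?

1.37×10⁻³

Δα = |17.5 − 11.5|×10⁻⁶/K = 6.00×10⁻⁶/K.
Mismatch strain = Δα·ΔT = 6.00×10⁻⁶ × 229.0 = 1.37×10⁻³.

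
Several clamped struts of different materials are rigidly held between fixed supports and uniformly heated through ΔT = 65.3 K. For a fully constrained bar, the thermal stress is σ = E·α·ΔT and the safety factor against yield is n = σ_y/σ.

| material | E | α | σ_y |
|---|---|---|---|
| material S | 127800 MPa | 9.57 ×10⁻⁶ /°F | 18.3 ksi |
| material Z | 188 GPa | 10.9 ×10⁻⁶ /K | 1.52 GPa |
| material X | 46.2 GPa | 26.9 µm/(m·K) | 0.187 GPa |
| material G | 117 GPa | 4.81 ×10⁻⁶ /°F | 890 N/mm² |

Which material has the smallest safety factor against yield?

material S

In consistent units (E in GPa, α in ×10⁻⁶/K, σ_y in MPa):
  material S: E = 127.8, α = 17.2, σ_y = 126.2 → σ = 144 MPa, n = 0.878
  material Z: E = 188.0, α = 10.9, σ_y = 1520 → σ = 134 MPa, n = 11.4
  material X: E = 46.20, α = 26.9, σ_y = 187.0 → σ = 81.2 MPa, n = 2.30
  material G: E = 117.0, α = 8.66, σ_y = 890.0 → σ = 66.1 MPa, n = 13.5
The minimum is material S at n = 0.878.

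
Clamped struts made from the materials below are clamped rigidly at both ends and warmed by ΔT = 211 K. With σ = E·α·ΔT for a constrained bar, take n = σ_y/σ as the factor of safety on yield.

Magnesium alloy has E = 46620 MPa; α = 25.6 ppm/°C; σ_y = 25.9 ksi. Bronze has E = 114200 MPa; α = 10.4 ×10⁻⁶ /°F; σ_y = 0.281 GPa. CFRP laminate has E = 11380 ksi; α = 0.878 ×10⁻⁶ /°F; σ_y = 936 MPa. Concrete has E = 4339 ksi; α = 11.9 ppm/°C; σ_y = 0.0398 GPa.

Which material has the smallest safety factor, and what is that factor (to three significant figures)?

With everything in SI (GPa, ×10⁻⁶/K, MPa):
  magnesium alloy: E = 46.62, α = 25.6, σ_y = 178.6 → σ = 252 MPa, n = 0.709
  bronze: E = 114.2, α = 18.7, σ_y = 281.0 → σ = 451 MPa, n = 0.623
  CFRP laminate: E = 78.46, α = 1.58, σ_y = 936.0 → σ = 26.2 MPa, n = 35.8
  concrete: E = 29.92, α = 11.9, σ_y = 39.80 → σ = 75.1 MPa, n = 0.530
Concrete has the lowest safety factor, n = 0.530.

concrete, n = 0.530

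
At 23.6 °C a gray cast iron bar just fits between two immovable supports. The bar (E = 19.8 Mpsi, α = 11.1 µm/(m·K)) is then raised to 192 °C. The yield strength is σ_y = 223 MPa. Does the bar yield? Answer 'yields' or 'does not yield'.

yields

E = 19.8 Mpsi = 136.5 GPa.
ΔT = 168.4 K. Constrained thermal stress σ = E·α·ΔT = 136.5×10³ MPa × 11.1×10⁻⁶ × 168.4 = 255 MPa (compressive).
Compare to σ_y = 223 MPa: σ ≥ σ_y, so it yields.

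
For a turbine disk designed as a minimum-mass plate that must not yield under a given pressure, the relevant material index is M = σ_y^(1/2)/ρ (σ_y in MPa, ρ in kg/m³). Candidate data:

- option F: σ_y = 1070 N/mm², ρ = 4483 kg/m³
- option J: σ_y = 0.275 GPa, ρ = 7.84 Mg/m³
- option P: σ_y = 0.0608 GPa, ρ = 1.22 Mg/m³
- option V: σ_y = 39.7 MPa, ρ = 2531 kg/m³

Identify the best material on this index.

option F

In SI units:
  option F: σ_y = 1070 MPa, ρ = 4483 kg/m³
  option J: σ_y = 275.0 MPa, ρ = 7840 kg/m³
  option P: σ_y = 60.80 MPa, ρ = 1220 kg/m³
  option V: σ_y = 39.70 MPa, ρ = 2531 kg/m³
  option F: M = 7.30×10⁻³
  option P: M = 6.39×10⁻³
  option V: M = 2.49×10⁻³
  option J: M = 2.12×10⁻³
Highest index: option F.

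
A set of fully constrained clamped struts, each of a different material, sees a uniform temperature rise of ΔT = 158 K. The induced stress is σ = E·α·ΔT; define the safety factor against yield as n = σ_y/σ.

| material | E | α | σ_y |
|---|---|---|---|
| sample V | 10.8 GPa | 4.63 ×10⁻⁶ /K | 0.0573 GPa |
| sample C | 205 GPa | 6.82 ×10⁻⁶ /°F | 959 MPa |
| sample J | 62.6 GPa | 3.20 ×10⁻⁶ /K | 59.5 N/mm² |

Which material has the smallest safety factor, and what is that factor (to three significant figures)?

sample J, n = 1.88

With everything in SI (GPa, ×10⁻⁶/K, MPa):
  sample V: E = 10.80, α = 4.63, σ_y = 57.30 → σ = 7.90 MPa, n = 7.25
  sample C: E = 205.0, α = 12.3, σ_y = 959.0 → σ = 398 MPa, n = 2.41
  sample J: E = 62.60, α = 3.20, σ_y = 59.50 → σ = 31.7 MPa, n = 1.88
Smallest n: sample J with n = 1.88.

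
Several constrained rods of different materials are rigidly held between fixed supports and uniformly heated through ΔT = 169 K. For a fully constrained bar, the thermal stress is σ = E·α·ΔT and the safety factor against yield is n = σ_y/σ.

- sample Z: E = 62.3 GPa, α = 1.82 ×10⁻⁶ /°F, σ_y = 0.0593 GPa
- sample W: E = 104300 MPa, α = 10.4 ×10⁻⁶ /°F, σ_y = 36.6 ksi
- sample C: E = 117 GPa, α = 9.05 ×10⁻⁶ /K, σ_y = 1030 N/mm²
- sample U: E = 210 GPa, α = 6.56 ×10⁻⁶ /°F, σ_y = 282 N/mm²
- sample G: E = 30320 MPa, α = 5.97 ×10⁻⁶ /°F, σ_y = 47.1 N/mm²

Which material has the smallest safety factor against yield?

In consistent units (E in GPa, α in ×10⁻⁶/K, σ_y in MPa):
  sample Z: E = 62.30, α = 3.28, σ_y = 59.30 → σ = 34.5 MPa, n = 1.72
  sample W: E = 104.3, α = 18.7, σ_y = 252.3 → σ = 330 MPa, n = 0.765
  sample C: E = 117.0, α = 9.05, σ_y = 1030 → σ = 179 MPa, n = 5.76
  sample U: E = 210.0, α = 11.8, σ_y = 282.0 → σ = 419 MPa, n = 0.673
  sample G: E = 30.32, α = 10.7, σ_y = 47.10 → σ = 55.1 MPa, n = 0.855
Sample U has the lowest safety factor, n = 0.673.

sample U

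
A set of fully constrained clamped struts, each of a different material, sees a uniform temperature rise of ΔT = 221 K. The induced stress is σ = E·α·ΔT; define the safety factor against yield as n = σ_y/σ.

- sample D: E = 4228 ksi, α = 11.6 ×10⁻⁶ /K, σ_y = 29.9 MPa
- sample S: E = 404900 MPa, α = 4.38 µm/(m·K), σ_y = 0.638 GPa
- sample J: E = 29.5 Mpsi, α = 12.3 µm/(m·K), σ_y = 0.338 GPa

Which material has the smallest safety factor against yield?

sample D

Converting E to GPa, α to ×10⁻⁶/K, σ_y to MPa, then σ and n for each:
  sample D: E = 29.15, α = 11.6, σ_y = 29.90 → σ = 74.7 MPa, n = 0.400
  sample S: E = 404.9, α = 4.38, σ_y = 638.0 → σ = 392 MPa, n = 1.63
  sample J: E = 203.4, α = 12.3, σ_y = 338.0 → σ = 553 MPa, n = 0.611
The minimum is sample D at n = 0.400.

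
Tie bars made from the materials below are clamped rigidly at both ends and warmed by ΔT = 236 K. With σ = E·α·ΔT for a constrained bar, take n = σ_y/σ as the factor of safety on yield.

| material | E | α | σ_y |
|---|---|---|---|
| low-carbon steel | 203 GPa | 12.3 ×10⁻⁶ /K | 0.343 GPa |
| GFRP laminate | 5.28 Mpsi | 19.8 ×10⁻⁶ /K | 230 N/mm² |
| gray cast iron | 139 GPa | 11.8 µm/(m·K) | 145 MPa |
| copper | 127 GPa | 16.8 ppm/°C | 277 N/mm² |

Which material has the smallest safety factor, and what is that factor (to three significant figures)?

gray cast iron, n = 0.375

In consistent units (E in GPa, α in ×10⁻⁶/K, σ_y in MPa):
  low-carbon steel: E = 203.0, α = 12.3, σ_y = 343.0 → σ = 589 MPa, n = 0.582
  GFRP laminate: E = 36.40, α = 19.8, σ_y = 230.0 → σ = 170 MPa, n = 1.35
  gray cast iron: E = 139.0, α = 11.8, σ_y = 145.0 → σ = 387 MPa, n = 0.375
  copper: E = 127.0, α = 16.8, σ_y = 277.0 → σ = 504 MPa, n = 0.550
The minimum is gray cast iron at n = 0.375.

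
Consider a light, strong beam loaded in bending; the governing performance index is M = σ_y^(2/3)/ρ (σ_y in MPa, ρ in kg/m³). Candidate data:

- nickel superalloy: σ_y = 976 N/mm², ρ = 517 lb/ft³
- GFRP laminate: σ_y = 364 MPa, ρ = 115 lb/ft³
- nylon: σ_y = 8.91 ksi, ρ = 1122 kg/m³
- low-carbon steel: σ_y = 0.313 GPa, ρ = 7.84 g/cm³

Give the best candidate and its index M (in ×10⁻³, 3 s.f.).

Convert each candidate to consistent units, then evaluate M:
  nickel superalloy: σ_y = 976.0 MPa, ρ = 8282 kg/m³
  GFRP laminate: σ_y = 364.0 MPa, ρ = 1842 kg/m³
  nylon: σ_y = 61.43 MPa, ρ = 1122 kg/m³
  low-carbon steel: σ_y = 313.0 MPa, ρ = 7840 kg/m³
  GFRP laminate: M = 27.7×10⁻³
  nylon: M = 13.9×10⁻³
  nickel superalloy: M = 11.9×10⁻³
  low-carbon steel: M = 5.88×10⁻³
GFRP laminate ranks first.

GFRP laminate, M = 27.7×10⁻³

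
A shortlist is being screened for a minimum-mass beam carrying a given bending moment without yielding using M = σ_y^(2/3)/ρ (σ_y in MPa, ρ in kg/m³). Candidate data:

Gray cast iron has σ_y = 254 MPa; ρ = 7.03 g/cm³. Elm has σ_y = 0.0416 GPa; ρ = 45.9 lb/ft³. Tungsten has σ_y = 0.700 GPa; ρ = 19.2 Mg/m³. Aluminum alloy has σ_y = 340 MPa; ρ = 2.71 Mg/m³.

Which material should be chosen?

aluminum alloy

Normalizing units and computing the index:
  gray cast iron: σ_y = 254.0 MPa, ρ = 7030 kg/m³
  elm: σ_y = 41.60 MPa, ρ = 735.2 kg/m³
  tungsten: σ_y = 700.0 MPa, ρ = 19200 kg/m³
  aluminum alloy: σ_y = 340.0 MPa, ρ = 2710 kg/m³
  aluminum alloy: M = 18.0×10⁻³
  elm: M = 16.3×10⁻³
  gray cast iron: M = 5.71×10⁻³
  tungsten: M = 4.11×10⁻³
Highest index: aluminum alloy.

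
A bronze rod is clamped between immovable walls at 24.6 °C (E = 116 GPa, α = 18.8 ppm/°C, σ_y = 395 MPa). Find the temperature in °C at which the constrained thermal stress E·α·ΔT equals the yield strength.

206 °C

E·α·ΔT = 395.0 MPa ⇒ ΔT = 395.0 / (116.0×10³ × 18.8×10⁻⁶) = 181.1 K.
T = 24.6 + 181.1 = 205.7 °C.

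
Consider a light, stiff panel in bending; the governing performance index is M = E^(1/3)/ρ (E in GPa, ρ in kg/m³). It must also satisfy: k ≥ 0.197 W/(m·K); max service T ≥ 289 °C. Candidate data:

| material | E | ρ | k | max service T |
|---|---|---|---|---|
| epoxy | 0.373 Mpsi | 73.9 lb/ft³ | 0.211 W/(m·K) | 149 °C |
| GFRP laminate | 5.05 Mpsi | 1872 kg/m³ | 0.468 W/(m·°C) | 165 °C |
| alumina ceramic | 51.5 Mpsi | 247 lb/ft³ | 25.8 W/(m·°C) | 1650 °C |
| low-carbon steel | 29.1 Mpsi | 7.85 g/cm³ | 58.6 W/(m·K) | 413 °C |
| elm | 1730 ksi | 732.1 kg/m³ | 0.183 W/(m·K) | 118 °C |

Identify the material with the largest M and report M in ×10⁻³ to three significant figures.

Screen on constraints: k ≥ 0.197 W/(m·K); max service T ≥ 289 °C. Survivors: alumina ceramic, low-carbon steel.
Putting every candidate on a common basis:
  alumina ceramic: E = 355.1 GPa, ρ = 3957 kg/m³
  low-carbon steel: E = 200.6 GPa, ρ = 7850 kg/m³
  alumina ceramic: M = 1.79×10⁻³
  low-carbon steel: M = 0.746×10⁻³
The maximum is for alumina ceramic.

alumina ceramic, M = 1.79×10⁻³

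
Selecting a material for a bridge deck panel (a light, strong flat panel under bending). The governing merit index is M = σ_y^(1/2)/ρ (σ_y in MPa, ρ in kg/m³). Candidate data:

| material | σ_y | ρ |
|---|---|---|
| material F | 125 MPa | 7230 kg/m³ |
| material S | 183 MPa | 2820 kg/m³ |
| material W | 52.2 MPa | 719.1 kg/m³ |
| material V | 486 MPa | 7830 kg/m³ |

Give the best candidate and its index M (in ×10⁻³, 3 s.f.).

Computing M directly (units already consistent):
  material W: M = 10.0×10⁻³
  material S: M = 4.80×10⁻³
  material V: M = 2.82×10⁻³
  material F: M = 1.55×10⁻³
Highest index: material W.

material W, M = 10.0×10⁻³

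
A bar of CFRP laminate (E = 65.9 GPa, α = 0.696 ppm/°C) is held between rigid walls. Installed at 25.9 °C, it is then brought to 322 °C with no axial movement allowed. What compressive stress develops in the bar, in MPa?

13.6 MPa

ΔT = 296.1 K. Constrained thermal stress σ = E·α·ΔT = 65.90×10³ MPa × 0.696×10⁻⁶ × 296.1 = 13.6 MPa (compressive).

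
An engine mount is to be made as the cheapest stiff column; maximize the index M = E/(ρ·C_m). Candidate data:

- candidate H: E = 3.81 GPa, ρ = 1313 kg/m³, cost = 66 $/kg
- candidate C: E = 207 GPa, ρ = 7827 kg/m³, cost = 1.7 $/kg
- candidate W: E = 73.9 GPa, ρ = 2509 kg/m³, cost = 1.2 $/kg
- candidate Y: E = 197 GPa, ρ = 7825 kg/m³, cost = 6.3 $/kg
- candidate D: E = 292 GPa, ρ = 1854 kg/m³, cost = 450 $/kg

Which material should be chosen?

Per-candidate index values:
  candidate W: M = 24.5 MN·m per $
  candidate C: M = 15.6 MN·m per $
  candidate Y: M = 4.00 MN·m per $
  candidate D: M = 0.350 MN·m per $
  candidate H: M = 0.0440 MN·m per $
Highest index: candidate W.

candidate W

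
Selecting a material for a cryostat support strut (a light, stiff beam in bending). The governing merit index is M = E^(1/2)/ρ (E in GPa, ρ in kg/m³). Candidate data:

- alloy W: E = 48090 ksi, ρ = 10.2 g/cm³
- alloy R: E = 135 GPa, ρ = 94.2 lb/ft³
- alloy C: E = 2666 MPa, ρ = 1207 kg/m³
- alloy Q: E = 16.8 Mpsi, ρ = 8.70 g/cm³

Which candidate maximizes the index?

In SI units:
  alloy W: E = 331.6 GPa, ρ = 10200 kg/m³
  alloy R: E = 135.0 GPa, ρ = 1509 kg/m³
  alloy C: E = 2.666 GPa, ρ = 1207 kg/m³
  alloy Q: E = 115.8 GPa, ρ = 8700 kg/m³
  alloy R: M = 7.70×10⁻³
  alloy W: M = 1.79×10⁻³
  alloy C: M = 1.35×10⁻³
  alloy Q: M = 1.24×10⁻³
The maximum is for alloy R.

alloy R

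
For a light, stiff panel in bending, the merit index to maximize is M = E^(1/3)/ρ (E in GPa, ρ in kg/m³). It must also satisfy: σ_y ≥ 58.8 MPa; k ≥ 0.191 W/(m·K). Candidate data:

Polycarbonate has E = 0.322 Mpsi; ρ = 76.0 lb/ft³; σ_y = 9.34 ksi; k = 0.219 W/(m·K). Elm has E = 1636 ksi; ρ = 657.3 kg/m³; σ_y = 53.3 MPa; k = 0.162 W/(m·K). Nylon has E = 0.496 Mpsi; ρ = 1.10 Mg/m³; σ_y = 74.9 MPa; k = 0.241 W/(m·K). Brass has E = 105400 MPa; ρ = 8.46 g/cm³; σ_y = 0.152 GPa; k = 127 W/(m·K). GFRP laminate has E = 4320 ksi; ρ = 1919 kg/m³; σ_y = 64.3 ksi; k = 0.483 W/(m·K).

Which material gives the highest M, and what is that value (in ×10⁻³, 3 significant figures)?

Screen on constraints: σ_y ≥ 58.8 MPa; k ≥ 0.191 W/(m·K). Survivors: polycarbonate, nylon, brass, GFRP laminate.
Putting every candidate on a common basis:
  polycarbonate: E = 2.220 GPa, ρ = 1217 kg/m³
  nylon: E = 3.420 GPa, ρ = 1100 kg/m³
  brass: E = 105.4 GPa, ρ = 8460 kg/m³
  GFRP laminate: E = 29.79 GPa, ρ = 1919 kg/m³
  GFRP laminate: M = 1.62×10⁻³
  nylon: M = 1.37×10⁻³
  polycarbonate: M = 1.07×10⁻³
  brass: M = 0.558×10⁻³
Highest index: GFRP laminate.

GFRP laminate, M = 1.62×10⁻³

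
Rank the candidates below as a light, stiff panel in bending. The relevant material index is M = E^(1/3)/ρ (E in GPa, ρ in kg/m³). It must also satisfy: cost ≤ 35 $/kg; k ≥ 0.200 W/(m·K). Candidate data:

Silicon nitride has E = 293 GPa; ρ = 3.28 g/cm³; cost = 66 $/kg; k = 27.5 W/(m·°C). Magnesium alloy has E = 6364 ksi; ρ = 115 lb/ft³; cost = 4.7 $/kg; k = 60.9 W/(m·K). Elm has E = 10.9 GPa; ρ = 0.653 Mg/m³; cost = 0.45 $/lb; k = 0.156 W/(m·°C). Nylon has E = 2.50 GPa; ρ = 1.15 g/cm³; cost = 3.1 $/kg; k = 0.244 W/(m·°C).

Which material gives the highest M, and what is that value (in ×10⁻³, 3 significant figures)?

magnesium alloy, M = 1.91×10⁻³

Screen on constraints: cost ≤ 35 $/kg; k ≥ 0.200 W/(m·K). Survivors: magnesium alloy, nylon.
Convert each candidate to consistent units, then evaluate M:
  magnesium alloy: E = 43.88 GPa, ρ = 1842 kg/m³
  nylon: E = 2.500 GPa, ρ = 1150 kg/m³
  magnesium alloy: M = 1.91×10⁻³
  nylon: M = 1.18×10⁻³
Magnesium alloy ranks first.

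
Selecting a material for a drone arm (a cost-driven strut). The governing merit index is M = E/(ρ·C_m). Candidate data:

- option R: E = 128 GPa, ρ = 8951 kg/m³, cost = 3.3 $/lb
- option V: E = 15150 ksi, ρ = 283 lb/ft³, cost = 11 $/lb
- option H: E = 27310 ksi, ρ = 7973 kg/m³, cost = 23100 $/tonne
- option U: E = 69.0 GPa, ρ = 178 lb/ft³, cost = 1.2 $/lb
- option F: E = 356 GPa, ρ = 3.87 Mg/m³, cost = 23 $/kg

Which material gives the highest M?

option U

After converting to SI:
  option R: E = 128.0 GPa, ρ = 8951 kg/m³, cost = 7.275 $/kg
  option V: E = 104.5 GPa, ρ = 4533 kg/m³, cost = 24.25 $/kg
  option H: E = 188.3 GPa, ρ = 7973 kg/m³, cost = 23.10 $/kg
  option U: E = 69.00 GPa, ρ = 2851 kg/m³, cost = 2.646 $/kg
  option F: E = 356.0 GPa, ρ = 3870 kg/m³, cost = 23.00 $/kg
  option U: M = 9.15 MN·m per $
  option F: M = 4.00 MN·m per $
  option R: M = 1.97 MN·m per $
  option H: M = 1.02 MN·m per $
  option V: M = 0.950 MN·m per $
Highest index: option U.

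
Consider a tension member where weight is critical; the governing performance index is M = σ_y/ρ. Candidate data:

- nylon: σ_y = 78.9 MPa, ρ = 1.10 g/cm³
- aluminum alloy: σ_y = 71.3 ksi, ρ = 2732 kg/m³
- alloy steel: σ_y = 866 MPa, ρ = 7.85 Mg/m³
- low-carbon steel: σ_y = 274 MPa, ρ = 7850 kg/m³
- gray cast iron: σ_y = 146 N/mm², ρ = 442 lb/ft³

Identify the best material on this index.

Normalizing units and computing the index:
  nylon: σ_y = 78.90 MPa, ρ = 1100 kg/m³
  aluminum alloy: σ_y = 491.6 MPa, ρ = 2732 kg/m³
  alloy steel: σ_y = 866.0 MPa, ρ = 7850 kg/m³
  low-carbon steel: σ_y = 274.0 MPa, ρ = 7850 kg/m³
  gray cast iron: σ_y = 146.0 MPa, ρ = 7080 kg/m³
  aluminum alloy: M = 180 kN·m/kg
  alloy steel: M = 110 kN·m/kg
  nylon: M = 71.7 kN·m/kg
  low-carbon steel: M = 34.9 kN·m/kg
  gray cast iron: M = 20.6 kN·m/kg
Aluminum alloy has the largest M.

aluminum alloy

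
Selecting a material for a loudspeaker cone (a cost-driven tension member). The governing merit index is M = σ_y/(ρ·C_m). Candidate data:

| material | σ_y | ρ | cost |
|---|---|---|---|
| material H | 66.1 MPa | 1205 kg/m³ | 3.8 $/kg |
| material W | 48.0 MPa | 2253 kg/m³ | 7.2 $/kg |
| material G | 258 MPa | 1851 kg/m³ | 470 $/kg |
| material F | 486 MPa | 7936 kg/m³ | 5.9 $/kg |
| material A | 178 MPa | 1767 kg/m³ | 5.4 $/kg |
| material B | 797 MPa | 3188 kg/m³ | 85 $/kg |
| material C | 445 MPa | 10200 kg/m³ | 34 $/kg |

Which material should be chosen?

Computing M directly (units already consistent):
  material A: M = 18.7 kN·m per $
  material H: M = 14.4 kN·m per $
  material F: M = 10.4 kN·m per $
  material W: M = 2.96 kN·m per $
  material B: M = 2.94 kN·m per $
  material C: M = 1.28 kN·m per $
  material G: M = 0.297 kN·m per $
The maximum is for material A.

material A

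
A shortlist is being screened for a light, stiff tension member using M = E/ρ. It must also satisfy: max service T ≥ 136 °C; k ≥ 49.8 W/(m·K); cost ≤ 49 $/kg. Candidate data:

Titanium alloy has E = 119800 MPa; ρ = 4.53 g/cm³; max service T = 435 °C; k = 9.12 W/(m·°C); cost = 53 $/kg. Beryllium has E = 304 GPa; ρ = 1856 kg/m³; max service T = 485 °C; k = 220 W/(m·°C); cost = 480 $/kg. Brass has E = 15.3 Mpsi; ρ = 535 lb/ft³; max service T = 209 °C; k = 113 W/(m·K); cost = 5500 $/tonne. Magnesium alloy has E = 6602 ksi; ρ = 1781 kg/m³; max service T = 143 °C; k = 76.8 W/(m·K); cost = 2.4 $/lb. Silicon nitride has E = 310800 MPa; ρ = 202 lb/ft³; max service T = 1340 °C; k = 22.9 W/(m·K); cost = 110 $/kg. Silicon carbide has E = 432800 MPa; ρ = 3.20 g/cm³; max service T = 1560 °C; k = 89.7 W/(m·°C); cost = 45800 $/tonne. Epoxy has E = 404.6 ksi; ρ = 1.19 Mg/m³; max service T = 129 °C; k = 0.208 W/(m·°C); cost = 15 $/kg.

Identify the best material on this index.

silicon carbide

Screen on constraints: max service T ≥ 136 °C; k ≥ 49.8 W/(m·K); cost ≤ 49 $/kg. Survivors: brass, magnesium alloy, silicon carbide.
Convert each candidate to consistent units, then evaluate M:
  brass: E = 105.5 GPa, ρ = 8570 kg/m³
  magnesium alloy: E = 45.52 GPa, ρ = 1781 kg/m³
  silicon carbide: E = 432.8 GPa, ρ = 3200 kg/m³
  silicon carbide: M = 135 MN·m/kg
  magnesium alloy: M = 25.6 MN·m/kg
  brass: M = 12.3 MN·m/kg
Highest index: silicon carbide.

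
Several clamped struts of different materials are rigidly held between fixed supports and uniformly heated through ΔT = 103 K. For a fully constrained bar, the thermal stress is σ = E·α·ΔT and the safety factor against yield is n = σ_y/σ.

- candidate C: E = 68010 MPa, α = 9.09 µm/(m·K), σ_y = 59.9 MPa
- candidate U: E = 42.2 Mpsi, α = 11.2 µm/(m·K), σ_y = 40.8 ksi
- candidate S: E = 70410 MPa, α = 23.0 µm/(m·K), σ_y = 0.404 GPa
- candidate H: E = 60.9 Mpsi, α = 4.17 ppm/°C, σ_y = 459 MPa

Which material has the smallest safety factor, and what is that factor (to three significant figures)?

Converting E to GPa, α to ×10⁻⁶/K, σ_y to MPa, then σ and n for each:
  candidate C: E = 68.01, α = 9.09, σ_y = 59.90 → σ = 63.7 MPa, n = 0.941
  candidate U: E = 291.0, α = 11.2, σ_y = 281.3 → σ = 336 MPa, n = 0.838
  candidate S: E = 70.41, α = 23.0, σ_y = 404.0 → σ = 167 MPa, n = 2.42
  candidate H: E = 419.9, α = 4.17, σ_y = 459.0 → σ = 180 MPa, n = 2.55
Candidate U has the lowest safety factor, n = 0.838.

candidate U, n = 0.838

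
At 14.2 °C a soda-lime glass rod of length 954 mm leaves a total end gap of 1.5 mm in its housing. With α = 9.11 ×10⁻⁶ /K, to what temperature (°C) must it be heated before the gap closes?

187 °C

α·L₀·ΔT = 1.5 mm ⇒ ΔT = 1.5 / (9.11×10⁻⁶ × 954.0) = 172.6 K.
T = 14.2 + 172.6 = 186.8 °C.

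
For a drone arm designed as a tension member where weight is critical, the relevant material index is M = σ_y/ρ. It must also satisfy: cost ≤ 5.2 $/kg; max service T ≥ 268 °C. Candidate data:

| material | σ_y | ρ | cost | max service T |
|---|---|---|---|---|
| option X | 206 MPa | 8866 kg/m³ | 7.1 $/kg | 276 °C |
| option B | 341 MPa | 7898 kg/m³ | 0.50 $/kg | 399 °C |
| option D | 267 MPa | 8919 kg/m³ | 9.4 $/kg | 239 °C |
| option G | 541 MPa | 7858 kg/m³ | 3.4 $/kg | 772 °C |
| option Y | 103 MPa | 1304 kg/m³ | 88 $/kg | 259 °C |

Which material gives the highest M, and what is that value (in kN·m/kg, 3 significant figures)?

option G, M = 68.8 kN·m/kg

Screen on constraints: cost ≤ 5.2 $/kg; max service T ≥ 268 °C. Survivors: option B, option G.
Computing M directly (units already consistent):
  option G: M = 68.8 kN·m/kg
  option B: M = 43.2 kN·m/kg
The maximum is for option G.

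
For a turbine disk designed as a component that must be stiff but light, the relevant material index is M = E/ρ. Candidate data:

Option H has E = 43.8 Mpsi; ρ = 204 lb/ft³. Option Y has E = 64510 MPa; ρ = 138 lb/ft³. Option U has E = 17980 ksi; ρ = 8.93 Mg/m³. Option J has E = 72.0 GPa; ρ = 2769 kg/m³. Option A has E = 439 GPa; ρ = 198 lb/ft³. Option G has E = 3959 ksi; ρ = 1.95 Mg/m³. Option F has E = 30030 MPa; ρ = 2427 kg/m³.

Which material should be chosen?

option A

Normalizing units and computing the index:
  option H: E = 302.0 GPa, ρ = 3268 kg/m³
  option Y: E = 64.51 GPa, ρ = 2211 kg/m³
  option U: E = 124.0 GPa, ρ = 8930 kg/m³
  option J: E = 72.00 GPa, ρ = 2769 kg/m³
  option A: E = 439.0 GPa, ρ = 3172 kg/m³
  option G: E = 27.30 GPa, ρ = 1950 kg/m³
  option F: E = 30.03 GPa, ρ = 2427 kg/m³
  option A: M = 138 MN·m/kg
  option H: M = 92.4 MN·m/kg
  option Y: M = 29.2 MN·m/kg
  option J: M = 26.0 MN·m/kg
  option G: M = 14.0 MN·m/kg
  option U: M = 13.9 MN·m/kg
  option F: M = 12.4 MN·m/kg
The maximum is for option A.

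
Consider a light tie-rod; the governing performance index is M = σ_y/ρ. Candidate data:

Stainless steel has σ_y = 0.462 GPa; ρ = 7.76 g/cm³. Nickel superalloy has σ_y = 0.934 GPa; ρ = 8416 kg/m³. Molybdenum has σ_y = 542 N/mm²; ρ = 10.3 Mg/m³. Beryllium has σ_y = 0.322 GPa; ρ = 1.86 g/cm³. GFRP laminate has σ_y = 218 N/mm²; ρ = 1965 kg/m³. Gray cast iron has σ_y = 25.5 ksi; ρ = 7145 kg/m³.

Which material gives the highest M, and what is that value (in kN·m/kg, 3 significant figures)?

beryllium, M = 173 kN·m/kg

Normalizing units and computing the index:
  stainless steel: σ_y = 462.0 MPa, ρ = 7760 kg/m³
  nickel superalloy: σ_y = 934.0 MPa, ρ = 8416 kg/m³
  molybdenum: σ_y = 542.0 MPa, ρ = 10300 kg/m³
  beryllium: σ_y = 322.0 MPa, ρ = 1860 kg/m³
  GFRP laminate: σ_y = 218.0 MPa, ρ = 1965 kg/m³
  gray cast iron: σ_y = 175.8 MPa, ρ = 7145 kg/m³
  beryllium: M = 173 kN·m/kg
  nickel superalloy: M = 111 kN·m/kg
  GFRP laminate: M = 111 kN·m/kg
  stainless steel: M = 59.5 kN·m/kg
  molybdenum: M = 52.6 kN·m/kg
  gray cast iron: M = 24.6 kN·m/kg
Highest index: beryllium.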